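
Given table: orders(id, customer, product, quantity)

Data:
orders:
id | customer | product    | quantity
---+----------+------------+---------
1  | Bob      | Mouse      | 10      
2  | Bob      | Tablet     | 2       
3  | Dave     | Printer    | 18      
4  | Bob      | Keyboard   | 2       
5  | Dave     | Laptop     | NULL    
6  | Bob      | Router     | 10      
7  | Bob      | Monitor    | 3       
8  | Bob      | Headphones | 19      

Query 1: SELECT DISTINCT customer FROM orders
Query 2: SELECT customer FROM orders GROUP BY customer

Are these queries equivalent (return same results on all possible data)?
Yes, equivalent

Both queries return: [('Bob',), ('Dave',)]

Reason: Both get unique customers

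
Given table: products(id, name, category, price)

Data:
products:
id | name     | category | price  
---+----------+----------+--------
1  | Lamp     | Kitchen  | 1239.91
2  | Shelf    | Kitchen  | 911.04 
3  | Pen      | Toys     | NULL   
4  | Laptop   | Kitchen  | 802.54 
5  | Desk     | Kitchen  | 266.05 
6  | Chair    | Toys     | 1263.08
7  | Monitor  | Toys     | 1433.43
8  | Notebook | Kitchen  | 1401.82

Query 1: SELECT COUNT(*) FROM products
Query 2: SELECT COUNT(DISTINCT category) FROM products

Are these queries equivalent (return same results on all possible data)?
No, not equivalent

Query 1 returns: [(8,)]
Query 2 returns: [(2,)]

Reason: COUNT(*) counts rows, COUNT(DISTINCT category) counts unique categorys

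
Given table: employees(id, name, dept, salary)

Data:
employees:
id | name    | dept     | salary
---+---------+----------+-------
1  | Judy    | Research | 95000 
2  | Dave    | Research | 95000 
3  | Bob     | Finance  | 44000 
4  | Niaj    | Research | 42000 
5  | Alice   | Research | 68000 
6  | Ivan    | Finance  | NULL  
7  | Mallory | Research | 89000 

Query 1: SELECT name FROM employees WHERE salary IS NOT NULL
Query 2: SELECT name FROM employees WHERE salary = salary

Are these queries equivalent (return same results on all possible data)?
Yes, equivalent

Both queries return: [('Alice',), ('Bob',), ('Dave',), ('Judy',), ('Mallory',), ('Niaj',)]

Reason: IS NOT NULL vs self-equality (both exclude NULLs)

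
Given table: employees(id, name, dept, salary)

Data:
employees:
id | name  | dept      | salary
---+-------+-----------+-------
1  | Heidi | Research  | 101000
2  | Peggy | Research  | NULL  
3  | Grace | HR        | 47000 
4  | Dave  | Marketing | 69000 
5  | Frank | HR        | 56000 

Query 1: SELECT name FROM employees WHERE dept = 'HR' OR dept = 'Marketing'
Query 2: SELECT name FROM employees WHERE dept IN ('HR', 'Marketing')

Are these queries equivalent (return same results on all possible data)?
Yes, equivalent

Both queries return: [('Dave',), ('Frank',), ('Grace',)]

Reason: OR vs IN are equivalent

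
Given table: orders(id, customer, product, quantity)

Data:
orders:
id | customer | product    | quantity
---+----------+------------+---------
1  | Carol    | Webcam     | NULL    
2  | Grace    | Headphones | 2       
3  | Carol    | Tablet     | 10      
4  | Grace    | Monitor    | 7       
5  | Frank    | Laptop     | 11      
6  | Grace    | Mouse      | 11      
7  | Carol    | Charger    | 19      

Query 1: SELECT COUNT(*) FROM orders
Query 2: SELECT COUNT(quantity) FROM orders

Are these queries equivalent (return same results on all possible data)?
No, not equivalent

Query 1 returns: [(7,)]
Query 2 returns: [(6,)]

Reason: COUNT(*) includes NULLs, COUNT(column) excludes them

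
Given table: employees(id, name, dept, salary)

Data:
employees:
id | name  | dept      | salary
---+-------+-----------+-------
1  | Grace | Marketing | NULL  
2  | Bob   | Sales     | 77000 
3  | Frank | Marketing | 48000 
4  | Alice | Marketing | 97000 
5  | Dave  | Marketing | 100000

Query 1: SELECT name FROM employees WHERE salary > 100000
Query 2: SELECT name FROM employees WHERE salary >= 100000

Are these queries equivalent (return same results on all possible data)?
No, not equivalent

Query 1 returns: []
Query 2 returns: [('Dave',)]

Reason: > vs >= gives different results when salary = 100000 exists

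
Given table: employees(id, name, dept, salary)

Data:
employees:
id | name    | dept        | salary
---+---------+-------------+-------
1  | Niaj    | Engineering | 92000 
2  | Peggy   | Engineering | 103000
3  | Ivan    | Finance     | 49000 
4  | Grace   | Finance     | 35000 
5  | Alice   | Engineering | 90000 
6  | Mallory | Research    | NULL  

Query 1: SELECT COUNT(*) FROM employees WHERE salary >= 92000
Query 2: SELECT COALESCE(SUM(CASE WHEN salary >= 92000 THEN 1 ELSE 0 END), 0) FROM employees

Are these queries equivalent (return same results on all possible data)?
Yes, equivalent

Both queries return: [(2,)]

Reason: COUNT with WHERE vs conditional SUM (COALESCE handles empty-table NULL)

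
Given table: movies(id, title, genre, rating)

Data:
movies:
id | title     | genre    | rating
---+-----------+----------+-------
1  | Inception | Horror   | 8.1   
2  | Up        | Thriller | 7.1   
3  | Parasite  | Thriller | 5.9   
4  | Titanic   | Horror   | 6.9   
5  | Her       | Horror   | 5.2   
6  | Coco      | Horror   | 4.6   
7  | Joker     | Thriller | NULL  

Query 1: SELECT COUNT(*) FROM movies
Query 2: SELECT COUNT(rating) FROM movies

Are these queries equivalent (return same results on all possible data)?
No, not equivalent

Query 1 returns: [(7,)]
Query 2 returns: [(6,)]

Reason: COUNT(*) includes NULLs, COUNT(column) excludes them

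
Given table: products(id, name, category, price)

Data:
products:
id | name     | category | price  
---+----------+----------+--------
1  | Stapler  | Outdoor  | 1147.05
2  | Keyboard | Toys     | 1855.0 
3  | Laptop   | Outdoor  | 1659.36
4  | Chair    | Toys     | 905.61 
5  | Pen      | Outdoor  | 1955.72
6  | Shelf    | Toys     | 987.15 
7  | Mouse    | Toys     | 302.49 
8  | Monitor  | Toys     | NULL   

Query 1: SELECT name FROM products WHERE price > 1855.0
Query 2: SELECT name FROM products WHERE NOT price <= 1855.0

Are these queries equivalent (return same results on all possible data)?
Yes, equivalent

Both queries return: [('Pen',)]

Reason: Both filter price > 1855.0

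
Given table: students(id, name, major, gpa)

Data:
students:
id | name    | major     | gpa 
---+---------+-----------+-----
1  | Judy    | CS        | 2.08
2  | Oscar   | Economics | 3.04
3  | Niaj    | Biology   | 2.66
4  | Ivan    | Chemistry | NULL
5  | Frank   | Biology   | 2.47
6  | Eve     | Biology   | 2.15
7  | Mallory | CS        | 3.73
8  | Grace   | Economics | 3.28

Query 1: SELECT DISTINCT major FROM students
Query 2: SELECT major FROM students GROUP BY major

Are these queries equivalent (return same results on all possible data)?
Yes, equivalent

Both queries return: [('Biology',), ('CS',), ('Chemistry',), ('Economics',)]

Reason: Both get unique majors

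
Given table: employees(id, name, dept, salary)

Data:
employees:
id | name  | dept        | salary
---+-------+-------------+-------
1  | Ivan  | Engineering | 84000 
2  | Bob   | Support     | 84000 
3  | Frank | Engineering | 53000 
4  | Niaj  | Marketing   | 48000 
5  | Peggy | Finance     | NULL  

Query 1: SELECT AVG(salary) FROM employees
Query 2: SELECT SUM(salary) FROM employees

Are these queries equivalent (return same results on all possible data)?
No, not equivalent

Query 1 returns: [(67250.0,)]
Query 2 returns: [(269000,)]

Reason: AVG vs SUM give different aggregate values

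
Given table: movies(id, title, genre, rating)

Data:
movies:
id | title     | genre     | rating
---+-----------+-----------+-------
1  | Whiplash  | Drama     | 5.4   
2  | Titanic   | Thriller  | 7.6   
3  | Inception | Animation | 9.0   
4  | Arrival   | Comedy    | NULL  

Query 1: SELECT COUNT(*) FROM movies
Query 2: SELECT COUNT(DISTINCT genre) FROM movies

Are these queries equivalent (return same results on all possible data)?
No, not equivalent

Query 1 returns: [(4,)]
Query 2 returns: [(4,)]

Reason: COUNT(*) counts rows, COUNT(DISTINCT genre) counts unique genres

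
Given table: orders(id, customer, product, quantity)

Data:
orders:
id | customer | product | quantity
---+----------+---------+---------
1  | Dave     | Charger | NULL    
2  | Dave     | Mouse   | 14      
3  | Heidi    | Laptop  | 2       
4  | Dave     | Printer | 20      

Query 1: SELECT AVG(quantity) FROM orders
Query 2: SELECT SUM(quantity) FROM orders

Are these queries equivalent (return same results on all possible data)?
No, not equivalent

Query 1 returns: [(12.0,)]
Query 2 returns: [(36,)]

Reason: AVG vs SUM give different aggregate values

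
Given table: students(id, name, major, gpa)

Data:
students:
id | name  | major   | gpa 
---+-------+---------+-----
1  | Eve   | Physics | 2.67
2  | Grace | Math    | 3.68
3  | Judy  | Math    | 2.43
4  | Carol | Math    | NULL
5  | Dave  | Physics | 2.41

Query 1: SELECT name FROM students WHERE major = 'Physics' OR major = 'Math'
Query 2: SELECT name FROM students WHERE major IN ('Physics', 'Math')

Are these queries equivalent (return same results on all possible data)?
Yes, equivalent

Both queries return: [('Carol',), ('Dave',), ('Eve',), ('Grace',), ('Judy',)]

Reason: OR vs IN are equivalent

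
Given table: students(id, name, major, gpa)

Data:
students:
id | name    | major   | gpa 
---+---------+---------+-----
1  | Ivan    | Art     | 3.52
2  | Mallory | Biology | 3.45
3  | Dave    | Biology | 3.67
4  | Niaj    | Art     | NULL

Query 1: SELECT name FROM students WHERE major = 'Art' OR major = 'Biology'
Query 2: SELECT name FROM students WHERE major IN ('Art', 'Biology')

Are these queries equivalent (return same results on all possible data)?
Yes, equivalent

Both queries return: [('Dave',), ('Ivan',), ('Mallory',), ('Niaj',)]

Reason: OR vs IN are equivalent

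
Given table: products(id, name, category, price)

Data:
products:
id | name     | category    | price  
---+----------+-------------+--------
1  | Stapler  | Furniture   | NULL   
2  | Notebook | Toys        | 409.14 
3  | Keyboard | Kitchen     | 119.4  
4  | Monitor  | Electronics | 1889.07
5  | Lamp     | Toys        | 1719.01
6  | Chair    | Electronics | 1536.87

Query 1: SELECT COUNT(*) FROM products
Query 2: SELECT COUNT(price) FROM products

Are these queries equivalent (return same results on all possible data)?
No, not equivalent

Query 1 returns: [(6,)]
Query 2 returns: [(5,)]

Reason: COUNT(*) includes NULLs, COUNT(column) excludes them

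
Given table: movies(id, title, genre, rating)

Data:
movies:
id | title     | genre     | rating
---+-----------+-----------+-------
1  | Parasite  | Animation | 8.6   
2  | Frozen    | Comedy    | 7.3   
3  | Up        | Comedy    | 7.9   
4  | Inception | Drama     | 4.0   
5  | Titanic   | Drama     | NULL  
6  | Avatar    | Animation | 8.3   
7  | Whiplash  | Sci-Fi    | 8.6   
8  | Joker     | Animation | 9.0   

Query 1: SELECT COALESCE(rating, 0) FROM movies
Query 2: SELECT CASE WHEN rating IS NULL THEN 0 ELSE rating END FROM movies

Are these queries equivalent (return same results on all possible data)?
Yes, equivalent

Both queries return: [(0,), (4.0,), (7.3,), (7.9,), (8.3,), (8.6,), (8.6,), (9.0,)]

Reason: COALESCE vs CASE for NULL handling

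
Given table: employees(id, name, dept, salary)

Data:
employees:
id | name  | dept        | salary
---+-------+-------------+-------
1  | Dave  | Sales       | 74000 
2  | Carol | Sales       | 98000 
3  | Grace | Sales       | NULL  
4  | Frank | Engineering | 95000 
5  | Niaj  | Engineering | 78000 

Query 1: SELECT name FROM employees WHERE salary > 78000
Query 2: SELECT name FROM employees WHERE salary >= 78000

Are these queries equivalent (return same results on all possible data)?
No, not equivalent

Query 1 returns: [('Carol',), ('Frank',)]
Query 2 returns: [('Carol',), ('Frank',), ('Niaj',)]

Reason: > vs >= gives different results when salary = 78000 exists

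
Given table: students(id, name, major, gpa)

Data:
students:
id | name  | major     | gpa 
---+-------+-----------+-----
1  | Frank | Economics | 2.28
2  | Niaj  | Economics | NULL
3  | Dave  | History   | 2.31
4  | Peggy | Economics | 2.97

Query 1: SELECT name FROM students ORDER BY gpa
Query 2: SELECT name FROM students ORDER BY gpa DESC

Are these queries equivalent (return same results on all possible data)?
No, not equivalent

Query 1 returns: [('Niaj',), ('Frank',), ('Dave',), ('Peggy',)]
Query 2 returns: [('Peggy',), ('Dave',), ('Frank',), ('Niaj',)]

Reason: ASC vs DESC gives opposite ordering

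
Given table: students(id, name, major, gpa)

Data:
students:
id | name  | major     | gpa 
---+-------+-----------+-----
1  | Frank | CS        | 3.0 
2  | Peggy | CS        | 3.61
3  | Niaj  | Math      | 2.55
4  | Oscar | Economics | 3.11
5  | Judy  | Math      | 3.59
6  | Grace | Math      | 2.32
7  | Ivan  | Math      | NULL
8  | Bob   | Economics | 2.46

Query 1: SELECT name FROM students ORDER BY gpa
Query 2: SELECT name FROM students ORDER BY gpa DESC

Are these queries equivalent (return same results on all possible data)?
No, not equivalent

Query 1 returns: [('Ivan',), ('Grace',), ('Bob',), ('Niaj',), ('Frank',), ('Oscar',), ('Judy',), ('Peggy',)]
Query 2 returns: [('Peggy',), ('Judy',), ('Oscar',), ('Frank',), ('Niaj',), ('Bob',), ('Grace',), ('Ivan',)]

Reason: ASC vs DESC gives opposite ordering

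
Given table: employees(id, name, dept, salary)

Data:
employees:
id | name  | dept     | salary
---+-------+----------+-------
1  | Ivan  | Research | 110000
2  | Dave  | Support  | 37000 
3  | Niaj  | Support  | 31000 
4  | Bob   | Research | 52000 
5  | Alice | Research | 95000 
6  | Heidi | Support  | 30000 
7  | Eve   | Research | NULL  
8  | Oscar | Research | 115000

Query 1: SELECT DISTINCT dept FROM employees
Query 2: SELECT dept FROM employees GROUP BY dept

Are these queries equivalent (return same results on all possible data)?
Yes, equivalent

Both queries return: [('Research',), ('Support',)]

Reason: Both get unique depts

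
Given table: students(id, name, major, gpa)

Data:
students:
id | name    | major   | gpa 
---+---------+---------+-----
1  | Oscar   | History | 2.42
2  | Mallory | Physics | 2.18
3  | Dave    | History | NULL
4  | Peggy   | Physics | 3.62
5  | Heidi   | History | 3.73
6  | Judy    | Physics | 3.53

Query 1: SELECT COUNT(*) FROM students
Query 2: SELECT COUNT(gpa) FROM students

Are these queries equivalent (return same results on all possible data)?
No, not equivalent

Query 1 returns: [(6,)]
Query 2 returns: [(5,)]

Reason: COUNT(*) includes NULLs, COUNT(column) excludes them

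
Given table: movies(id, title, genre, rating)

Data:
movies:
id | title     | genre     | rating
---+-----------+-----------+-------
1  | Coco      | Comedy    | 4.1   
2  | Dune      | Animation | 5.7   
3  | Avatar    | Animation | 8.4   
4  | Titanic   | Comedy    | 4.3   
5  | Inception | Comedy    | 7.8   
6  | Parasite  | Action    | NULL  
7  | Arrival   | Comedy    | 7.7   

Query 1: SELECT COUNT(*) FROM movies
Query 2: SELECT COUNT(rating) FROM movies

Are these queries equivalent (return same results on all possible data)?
No, not equivalent

Query 1 returns: [(7,)]
Query 2 returns: [(6,)]

Reason: COUNT(*) includes NULLs, COUNT(column) excludes them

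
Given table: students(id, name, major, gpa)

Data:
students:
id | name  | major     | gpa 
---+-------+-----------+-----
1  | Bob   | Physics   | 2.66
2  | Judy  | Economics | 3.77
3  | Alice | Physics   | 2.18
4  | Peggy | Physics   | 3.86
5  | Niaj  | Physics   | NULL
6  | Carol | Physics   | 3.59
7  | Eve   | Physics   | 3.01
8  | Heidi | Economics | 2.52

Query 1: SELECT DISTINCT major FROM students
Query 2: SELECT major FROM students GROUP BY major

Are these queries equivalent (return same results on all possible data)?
Yes, equivalent

Both queries return: [('Economics',), ('Physics',)]

Reason: Both get unique majors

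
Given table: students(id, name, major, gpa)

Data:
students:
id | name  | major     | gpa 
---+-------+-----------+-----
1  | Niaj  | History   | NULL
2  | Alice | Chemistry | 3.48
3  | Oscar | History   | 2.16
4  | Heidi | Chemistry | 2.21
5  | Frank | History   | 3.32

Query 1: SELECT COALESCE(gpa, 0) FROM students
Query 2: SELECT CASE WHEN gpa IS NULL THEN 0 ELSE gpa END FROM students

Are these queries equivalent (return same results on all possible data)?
Yes, equivalent

Both queries return: [(0,), (2.16,), (2.21,), (3.32,), (3.48,)]

Reason: COALESCE vs CASE for NULL handling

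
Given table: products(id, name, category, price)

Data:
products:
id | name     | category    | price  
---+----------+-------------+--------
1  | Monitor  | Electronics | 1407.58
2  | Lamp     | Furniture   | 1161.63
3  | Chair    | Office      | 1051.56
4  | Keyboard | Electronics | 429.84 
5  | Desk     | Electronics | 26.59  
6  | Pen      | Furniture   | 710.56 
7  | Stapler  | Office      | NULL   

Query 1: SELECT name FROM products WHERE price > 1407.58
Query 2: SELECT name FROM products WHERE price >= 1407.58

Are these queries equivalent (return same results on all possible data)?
No, not equivalent

Query 1 returns: []
Query 2 returns: [('Monitor',)]

Reason: > vs >= gives different results when price = 1407.58 exists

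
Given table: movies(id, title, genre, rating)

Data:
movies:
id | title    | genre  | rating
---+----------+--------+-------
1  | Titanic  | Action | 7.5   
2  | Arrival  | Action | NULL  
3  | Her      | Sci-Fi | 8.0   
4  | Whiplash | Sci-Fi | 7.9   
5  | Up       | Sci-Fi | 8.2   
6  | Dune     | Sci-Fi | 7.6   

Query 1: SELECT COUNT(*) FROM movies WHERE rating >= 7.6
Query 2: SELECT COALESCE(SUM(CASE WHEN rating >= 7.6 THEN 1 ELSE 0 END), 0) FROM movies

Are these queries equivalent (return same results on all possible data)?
Yes, equivalent

Both queries return: [(4,)]

Reason: COUNT with WHERE vs conditional SUM (COALESCE handles empty-table NULL)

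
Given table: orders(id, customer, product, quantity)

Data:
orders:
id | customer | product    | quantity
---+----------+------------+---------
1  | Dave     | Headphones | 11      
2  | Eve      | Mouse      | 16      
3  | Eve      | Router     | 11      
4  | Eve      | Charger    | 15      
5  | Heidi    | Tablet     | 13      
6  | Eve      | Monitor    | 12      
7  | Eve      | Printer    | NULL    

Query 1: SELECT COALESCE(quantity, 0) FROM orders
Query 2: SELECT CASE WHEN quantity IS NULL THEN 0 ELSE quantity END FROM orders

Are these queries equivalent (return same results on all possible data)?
Yes, equivalent

Both queries return: [(0,), (11,), (11,), (12,), (13,), (15,), (16,)]

Reason: COALESCE vs CASE for NULL handling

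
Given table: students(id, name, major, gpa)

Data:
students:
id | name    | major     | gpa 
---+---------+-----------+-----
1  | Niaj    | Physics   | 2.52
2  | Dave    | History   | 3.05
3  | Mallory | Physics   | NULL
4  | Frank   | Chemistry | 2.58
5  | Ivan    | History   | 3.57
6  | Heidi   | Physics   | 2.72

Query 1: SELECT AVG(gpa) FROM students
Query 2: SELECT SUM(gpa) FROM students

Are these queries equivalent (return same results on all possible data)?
No, not equivalent

Query 1 returns: [(2.888,)]
Query 2 returns: [(14.44,)]

Reason: AVG vs SUM give different aggregate values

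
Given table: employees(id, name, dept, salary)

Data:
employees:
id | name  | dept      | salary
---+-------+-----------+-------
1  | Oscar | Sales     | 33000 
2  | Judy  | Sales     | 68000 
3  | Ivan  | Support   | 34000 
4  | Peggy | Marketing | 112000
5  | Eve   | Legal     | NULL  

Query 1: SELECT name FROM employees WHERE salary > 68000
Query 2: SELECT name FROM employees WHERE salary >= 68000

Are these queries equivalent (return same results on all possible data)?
No, not equivalent

Query 1 returns: [('Peggy',)]
Query 2 returns: [('Judy',), ('Peggy',)]

Reason: > vs >= gives different results when salary = 68000 exists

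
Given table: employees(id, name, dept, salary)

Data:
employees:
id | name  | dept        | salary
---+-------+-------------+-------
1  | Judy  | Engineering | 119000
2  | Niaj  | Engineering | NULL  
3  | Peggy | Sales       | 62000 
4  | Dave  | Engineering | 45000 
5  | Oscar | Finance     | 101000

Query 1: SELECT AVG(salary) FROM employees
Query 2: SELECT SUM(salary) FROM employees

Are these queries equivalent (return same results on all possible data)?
No, not equivalent

Query 1 returns: [(81750.0,)]
Query 2 returns: [(327000,)]

Reason: AVG vs SUM give different aggregate values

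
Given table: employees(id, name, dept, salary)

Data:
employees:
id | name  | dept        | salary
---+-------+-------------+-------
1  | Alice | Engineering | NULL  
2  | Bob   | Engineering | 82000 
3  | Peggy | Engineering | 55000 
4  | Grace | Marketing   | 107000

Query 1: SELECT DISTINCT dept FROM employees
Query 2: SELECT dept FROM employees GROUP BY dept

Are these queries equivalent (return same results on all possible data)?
Yes, equivalent

Both queries return: [('Engineering',), ('Marketing',)]

Reason: Both get unique depts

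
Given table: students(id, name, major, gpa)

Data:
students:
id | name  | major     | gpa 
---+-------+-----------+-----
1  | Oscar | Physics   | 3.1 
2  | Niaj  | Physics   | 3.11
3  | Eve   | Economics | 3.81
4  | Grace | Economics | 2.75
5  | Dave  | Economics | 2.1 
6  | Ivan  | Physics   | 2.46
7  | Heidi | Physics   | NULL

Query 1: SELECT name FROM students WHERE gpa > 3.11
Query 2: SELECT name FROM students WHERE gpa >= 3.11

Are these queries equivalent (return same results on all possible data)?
No, not equivalent

Query 1 returns: [('Eve',)]
Query 2 returns: [('Niaj',), ('Eve',)]

Reason: > vs >= gives different results when gpa = 3.11 exists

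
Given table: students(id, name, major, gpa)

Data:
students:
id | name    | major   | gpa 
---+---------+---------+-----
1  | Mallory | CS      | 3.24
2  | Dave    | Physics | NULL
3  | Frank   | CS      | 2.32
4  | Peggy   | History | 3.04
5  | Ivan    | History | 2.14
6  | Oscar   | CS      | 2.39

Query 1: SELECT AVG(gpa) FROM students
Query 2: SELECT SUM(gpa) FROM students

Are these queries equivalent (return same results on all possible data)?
No, not equivalent

Query 1 returns: [(2.6260000000000003,)]
Query 2 returns: [(13.13,)]

Reason: AVG vs SUM give different aggregate values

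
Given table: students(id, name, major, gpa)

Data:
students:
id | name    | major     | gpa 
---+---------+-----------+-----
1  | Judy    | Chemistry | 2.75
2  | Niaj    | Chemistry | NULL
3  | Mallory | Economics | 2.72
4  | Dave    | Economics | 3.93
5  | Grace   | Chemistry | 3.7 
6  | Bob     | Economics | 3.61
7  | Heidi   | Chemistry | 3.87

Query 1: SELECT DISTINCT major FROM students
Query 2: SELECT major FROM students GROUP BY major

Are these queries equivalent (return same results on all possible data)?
Yes, equivalent

Both queries return: [('Chemistry',), ('Economics',)]

Reason: Both get unique majors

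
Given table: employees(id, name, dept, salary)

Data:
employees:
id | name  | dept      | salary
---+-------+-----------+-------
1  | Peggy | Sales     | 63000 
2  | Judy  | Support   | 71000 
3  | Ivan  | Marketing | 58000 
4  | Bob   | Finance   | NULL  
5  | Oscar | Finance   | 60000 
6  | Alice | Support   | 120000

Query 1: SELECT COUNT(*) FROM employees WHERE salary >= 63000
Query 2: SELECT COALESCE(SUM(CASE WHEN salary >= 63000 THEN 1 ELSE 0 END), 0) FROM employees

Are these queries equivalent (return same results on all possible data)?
Yes, equivalent

Both queries return: [(3,)]

Reason: COUNT with WHERE vs conditional SUM (COALESCE handles empty-table NULL)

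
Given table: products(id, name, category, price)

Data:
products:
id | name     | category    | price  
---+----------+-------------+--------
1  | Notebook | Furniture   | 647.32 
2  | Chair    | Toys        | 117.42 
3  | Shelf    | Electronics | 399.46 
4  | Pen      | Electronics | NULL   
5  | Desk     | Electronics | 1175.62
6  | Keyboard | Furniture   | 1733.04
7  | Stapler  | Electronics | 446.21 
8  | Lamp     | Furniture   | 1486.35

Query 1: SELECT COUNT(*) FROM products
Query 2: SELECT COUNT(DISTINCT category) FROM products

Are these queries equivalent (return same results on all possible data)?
No, not equivalent

Query 1 returns: [(8,)]
Query 2 returns: [(3,)]

Reason: COUNT(*) counts rows, COUNT(DISTINCT category) counts unique categorys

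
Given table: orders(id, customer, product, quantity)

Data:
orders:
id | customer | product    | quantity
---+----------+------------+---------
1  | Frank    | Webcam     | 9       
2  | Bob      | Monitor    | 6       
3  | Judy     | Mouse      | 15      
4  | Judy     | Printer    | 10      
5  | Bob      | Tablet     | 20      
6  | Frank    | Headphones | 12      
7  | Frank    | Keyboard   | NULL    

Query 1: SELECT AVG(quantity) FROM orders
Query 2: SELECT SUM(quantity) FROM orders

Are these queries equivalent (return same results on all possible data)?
No, not equivalent

Query 1 returns: [(12.0,)]
Query 2 returns: [(72,)]

Reason: AVG vs SUM give different aggregate values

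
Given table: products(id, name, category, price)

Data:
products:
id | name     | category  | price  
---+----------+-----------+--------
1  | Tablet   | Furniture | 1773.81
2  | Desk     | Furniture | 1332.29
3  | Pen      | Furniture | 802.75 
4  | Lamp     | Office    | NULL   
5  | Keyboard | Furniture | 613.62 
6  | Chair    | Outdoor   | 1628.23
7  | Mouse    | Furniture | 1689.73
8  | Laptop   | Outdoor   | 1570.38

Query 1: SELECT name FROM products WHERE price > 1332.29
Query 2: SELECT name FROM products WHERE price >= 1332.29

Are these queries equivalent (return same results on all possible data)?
No, not equivalent

Query 1 returns: [('Tablet',), ('Chair',), ('Mouse',), ('Laptop',)]
Query 2 returns: [('Tablet',), ('Desk',), ('Chair',), ('Mouse',), ('Laptop',)]

Reason: > vs >= gives different results when price = 1332.29 exists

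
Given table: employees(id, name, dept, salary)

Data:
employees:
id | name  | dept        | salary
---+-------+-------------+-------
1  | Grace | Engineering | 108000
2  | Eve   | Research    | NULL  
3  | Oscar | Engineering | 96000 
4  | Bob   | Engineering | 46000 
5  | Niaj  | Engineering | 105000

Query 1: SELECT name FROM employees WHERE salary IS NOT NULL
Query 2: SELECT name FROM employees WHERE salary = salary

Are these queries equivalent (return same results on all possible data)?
Yes, equivalent

Both queries return: [('Bob',), ('Grace',), ('Niaj',), ('Oscar',)]

Reason: IS NOT NULL vs self-equality (both exclude NULLs)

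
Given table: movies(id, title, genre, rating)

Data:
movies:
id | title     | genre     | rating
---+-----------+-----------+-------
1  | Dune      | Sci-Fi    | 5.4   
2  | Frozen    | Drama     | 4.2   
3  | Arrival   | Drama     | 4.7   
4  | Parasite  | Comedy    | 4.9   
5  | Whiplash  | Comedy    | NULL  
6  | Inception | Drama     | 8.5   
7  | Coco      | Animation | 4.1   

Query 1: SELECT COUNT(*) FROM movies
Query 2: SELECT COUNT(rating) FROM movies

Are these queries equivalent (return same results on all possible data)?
No, not equivalent

Query 1 returns: [(7,)]
Query 2 returns: [(6,)]

Reason: COUNT(*) includes NULLs, COUNT(column) excludes them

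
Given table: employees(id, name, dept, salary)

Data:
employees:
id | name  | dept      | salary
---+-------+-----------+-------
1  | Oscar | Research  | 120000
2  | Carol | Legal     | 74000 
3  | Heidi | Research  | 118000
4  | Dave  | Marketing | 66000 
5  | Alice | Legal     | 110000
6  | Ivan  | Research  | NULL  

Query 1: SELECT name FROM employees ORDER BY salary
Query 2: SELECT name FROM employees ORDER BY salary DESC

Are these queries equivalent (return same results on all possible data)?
No, not equivalent

Query 1 returns: [('Ivan',), ('Dave',), ('Carol',), ('Alice',), ('Heidi',), ('Oscar',)]
Query 2 returns: [('Oscar',), ('Heidi',), ('Alice',), ('Carol',), ('Dave',), ('Ivan',)]

Reason: ASC vs DESC gives opposite ordering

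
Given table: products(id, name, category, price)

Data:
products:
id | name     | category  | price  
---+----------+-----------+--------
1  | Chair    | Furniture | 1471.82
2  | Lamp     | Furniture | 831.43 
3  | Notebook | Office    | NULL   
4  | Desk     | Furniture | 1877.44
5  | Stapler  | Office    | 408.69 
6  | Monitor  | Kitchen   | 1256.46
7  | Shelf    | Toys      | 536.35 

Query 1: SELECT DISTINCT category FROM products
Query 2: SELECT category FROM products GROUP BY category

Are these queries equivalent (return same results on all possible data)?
Yes, equivalent

Both queries return: [('Furniture',), ('Kitchen',), ('Office',), ('Toys',)]

Reason: Both get unique categorys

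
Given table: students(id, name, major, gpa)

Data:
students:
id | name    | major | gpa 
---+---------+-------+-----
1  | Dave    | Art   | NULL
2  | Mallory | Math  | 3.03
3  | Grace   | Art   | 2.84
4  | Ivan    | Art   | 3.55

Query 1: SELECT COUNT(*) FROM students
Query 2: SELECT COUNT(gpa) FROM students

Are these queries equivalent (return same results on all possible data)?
No, not equivalent

Query 1 returns: [(4,)]
Query 2 returns: [(3,)]

Reason: COUNT(*) includes NULLs, COUNT(column) excludes them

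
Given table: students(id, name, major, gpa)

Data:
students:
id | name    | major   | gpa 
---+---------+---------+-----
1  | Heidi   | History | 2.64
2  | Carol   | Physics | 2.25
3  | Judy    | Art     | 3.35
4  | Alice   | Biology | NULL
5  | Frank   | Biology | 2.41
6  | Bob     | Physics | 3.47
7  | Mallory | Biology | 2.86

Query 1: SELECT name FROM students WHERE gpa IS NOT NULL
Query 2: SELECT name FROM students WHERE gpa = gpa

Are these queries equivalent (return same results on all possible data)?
Yes, equivalent

Both queries return: [('Bob',), ('Carol',), ('Frank',), ('Heidi',), ('Judy',), ('Mallory',)]

Reason: IS NOT NULL vs self-equality (both exclude NULLs)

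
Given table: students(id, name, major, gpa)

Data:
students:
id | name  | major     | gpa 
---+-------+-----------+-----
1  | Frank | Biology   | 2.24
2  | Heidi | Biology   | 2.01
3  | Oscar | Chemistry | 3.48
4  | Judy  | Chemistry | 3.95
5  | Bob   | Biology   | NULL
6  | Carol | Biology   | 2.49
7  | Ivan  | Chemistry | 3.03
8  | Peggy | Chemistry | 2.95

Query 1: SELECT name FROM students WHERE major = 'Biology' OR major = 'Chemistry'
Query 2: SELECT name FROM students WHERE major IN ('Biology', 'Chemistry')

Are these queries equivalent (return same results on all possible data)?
Yes, equivalent

Both queries return: [('Bob',), ('Carol',), ('Frank',), ('Heidi',), ('Ivan',), ('Judy',), ('Oscar',), ('Peggy',)]

Reason: OR vs IN are equivalent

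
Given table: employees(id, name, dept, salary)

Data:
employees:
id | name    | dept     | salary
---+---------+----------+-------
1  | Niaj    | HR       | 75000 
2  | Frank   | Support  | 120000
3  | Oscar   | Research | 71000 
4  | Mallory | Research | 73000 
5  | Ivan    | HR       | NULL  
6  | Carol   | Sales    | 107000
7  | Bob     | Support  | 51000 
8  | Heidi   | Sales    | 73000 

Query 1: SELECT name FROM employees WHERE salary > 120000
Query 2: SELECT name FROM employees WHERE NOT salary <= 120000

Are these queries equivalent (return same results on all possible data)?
Yes, equivalent

Both queries return: []

Reason: Both filter salary > 120000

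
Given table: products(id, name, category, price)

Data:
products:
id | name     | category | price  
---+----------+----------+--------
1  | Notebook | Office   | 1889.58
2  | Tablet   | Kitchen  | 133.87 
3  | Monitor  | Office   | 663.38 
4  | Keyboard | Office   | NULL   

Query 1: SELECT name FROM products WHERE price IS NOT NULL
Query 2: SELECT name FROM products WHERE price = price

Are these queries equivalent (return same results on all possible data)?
Yes, equivalent

Both queries return: [('Monitor',), ('Notebook',), ('Tablet',)]

Reason: IS NOT NULL vs self-equality (both exclude NULLs)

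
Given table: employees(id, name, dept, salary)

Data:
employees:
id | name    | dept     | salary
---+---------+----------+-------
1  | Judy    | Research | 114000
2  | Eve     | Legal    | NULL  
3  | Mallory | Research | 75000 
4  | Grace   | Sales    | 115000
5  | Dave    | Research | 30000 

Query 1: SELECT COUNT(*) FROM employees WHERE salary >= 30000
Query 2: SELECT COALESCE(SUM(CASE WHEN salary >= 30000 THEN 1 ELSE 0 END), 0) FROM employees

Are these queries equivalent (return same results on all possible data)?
Yes, equivalent

Both queries return: [(4,)]

Reason: COUNT with WHERE vs conditional SUM (COALESCE handles empty-table NULL)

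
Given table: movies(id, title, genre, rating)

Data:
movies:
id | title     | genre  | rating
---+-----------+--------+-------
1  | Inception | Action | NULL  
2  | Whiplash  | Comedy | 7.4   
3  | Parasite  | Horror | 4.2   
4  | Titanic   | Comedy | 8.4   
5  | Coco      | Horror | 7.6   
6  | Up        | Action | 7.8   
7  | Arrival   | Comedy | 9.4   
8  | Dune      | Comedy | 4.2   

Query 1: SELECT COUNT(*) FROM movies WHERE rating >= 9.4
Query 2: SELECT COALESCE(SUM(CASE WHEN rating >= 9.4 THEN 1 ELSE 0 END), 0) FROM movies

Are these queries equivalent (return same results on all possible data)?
Yes, equivalent

Both queries return: [(1,)]

Reason: COUNT with WHERE vs conditional SUM (COALESCE handles empty-table NULL)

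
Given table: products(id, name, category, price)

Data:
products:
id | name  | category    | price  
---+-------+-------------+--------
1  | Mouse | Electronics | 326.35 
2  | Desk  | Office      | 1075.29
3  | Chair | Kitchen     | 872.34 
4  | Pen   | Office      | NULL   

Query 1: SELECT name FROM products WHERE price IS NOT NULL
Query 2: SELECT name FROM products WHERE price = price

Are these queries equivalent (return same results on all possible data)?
Yes, equivalent

Both queries return: [('Chair',), ('Desk',), ('Mouse',)]

Reason: IS NOT NULL vs self-equality (both exclude NULLs)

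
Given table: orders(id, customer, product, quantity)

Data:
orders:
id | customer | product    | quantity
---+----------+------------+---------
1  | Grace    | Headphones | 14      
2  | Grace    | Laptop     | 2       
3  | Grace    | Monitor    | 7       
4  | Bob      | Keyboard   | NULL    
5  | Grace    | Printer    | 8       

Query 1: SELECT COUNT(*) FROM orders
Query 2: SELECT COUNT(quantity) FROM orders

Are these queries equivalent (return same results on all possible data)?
No, not equivalent

Query 1 returns: [(5,)]
Query 2 returns: [(4,)]

Reason: COUNT(*) includes NULLs, COUNT(column) excludes them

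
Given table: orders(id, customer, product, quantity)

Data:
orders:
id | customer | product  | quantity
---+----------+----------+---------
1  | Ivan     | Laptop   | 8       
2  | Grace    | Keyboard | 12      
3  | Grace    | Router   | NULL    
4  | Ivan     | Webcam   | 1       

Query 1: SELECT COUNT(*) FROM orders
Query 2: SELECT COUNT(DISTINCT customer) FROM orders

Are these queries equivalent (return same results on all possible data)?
No, not equivalent

Query 1 returns: [(4,)]
Query 2 returns: [(2,)]

Reason: COUNT(*) counts rows, COUNT(DISTINCT customer) counts unique customers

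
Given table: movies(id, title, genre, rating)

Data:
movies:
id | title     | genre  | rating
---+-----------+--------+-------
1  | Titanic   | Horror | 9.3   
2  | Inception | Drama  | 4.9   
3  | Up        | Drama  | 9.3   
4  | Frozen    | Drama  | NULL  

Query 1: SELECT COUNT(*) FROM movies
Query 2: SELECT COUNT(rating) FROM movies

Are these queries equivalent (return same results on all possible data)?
No, not equivalent

Query 1 returns: [(4,)]
Query 2 returns: [(3,)]

Reason: COUNT(*) includes NULLs, COUNT(column) excludes them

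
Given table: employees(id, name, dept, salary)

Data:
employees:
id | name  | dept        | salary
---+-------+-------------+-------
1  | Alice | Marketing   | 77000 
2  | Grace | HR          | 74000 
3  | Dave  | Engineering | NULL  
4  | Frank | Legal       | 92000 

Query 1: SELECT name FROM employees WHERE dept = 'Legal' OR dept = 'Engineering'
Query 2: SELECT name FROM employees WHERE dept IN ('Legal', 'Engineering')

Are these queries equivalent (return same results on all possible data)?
Yes, equivalent

Both queries return: [('Dave',), ('Frank',)]

Reason: OR vs IN are equivalent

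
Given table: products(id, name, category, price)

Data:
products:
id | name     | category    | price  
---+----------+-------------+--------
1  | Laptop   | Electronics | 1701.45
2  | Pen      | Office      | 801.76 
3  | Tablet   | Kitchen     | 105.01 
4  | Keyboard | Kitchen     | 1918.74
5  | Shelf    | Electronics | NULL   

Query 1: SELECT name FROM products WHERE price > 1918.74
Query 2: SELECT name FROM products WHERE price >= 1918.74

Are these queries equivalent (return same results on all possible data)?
No, not equivalent

Query 1 returns: []
Query 2 returns: [('Keyboard',)]

Reason: > vs >= gives different results when price = 1918.74 exists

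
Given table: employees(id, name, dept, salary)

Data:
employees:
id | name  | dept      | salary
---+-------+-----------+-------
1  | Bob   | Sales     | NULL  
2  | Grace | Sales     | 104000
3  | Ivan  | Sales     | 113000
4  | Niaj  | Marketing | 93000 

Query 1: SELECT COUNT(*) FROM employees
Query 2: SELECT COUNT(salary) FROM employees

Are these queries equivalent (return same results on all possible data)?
No, not equivalent

Query 1 returns: [(4,)]
Query 2 returns: [(3,)]

Reason: COUNT(*) includes NULLs, COUNT(column) excludes them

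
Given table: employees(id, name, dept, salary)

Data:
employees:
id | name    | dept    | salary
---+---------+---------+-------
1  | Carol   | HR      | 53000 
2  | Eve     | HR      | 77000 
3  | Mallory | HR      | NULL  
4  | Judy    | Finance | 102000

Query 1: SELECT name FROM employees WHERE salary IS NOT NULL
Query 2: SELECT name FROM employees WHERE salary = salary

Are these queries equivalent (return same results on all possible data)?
Yes, equivalent

Both queries return: [('Carol',), ('Eve',), ('Judy',)]

Reason: IS NOT NULL vs self-equality (both exclude NULLs)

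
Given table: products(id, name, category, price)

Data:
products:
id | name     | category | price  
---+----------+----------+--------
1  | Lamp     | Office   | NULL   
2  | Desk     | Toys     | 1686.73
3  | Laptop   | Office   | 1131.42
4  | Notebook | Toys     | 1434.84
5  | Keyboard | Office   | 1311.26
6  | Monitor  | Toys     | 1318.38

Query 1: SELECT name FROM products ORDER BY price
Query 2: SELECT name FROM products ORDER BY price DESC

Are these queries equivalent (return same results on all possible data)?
No, not equivalent

Query 1 returns: [('Lamp',), ('Laptop',), ('Keyboard',), ('Monitor',), ('Notebook',), ('Desk',)]
Query 2 returns: [('Desk',), ('Notebook',), ('Monitor',), ('Keyboard',), ('Laptop',), ('Lamp',)]

Reason: ASC vs DESC gives opposite ordering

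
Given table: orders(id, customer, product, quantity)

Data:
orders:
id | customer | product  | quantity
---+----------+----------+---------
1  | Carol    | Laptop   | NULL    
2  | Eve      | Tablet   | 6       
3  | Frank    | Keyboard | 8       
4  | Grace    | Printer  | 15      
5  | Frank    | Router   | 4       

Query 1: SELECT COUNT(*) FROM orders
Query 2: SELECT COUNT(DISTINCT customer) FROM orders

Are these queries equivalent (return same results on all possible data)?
No, not equivalent

Query 1 returns: [(5,)]
Query 2 returns: [(4,)]

Reason: COUNT(*) counts rows, COUNT(DISTINCT customer) counts unique customers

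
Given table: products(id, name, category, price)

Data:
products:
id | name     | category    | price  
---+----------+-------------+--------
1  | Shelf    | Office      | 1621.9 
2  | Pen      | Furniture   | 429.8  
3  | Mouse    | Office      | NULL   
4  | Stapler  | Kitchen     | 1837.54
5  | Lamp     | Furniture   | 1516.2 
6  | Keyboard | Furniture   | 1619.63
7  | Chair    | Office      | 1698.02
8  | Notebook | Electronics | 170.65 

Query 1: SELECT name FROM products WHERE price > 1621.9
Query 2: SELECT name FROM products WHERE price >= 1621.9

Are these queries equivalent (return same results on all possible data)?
No, not equivalent

Query 1 returns: [('Stapler',), ('Chair',)]
Query 2 returns: [('Shelf',), ('Stapler',), ('Chair',)]

Reason: > vs >= gives different results when price = 1621.9 exists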